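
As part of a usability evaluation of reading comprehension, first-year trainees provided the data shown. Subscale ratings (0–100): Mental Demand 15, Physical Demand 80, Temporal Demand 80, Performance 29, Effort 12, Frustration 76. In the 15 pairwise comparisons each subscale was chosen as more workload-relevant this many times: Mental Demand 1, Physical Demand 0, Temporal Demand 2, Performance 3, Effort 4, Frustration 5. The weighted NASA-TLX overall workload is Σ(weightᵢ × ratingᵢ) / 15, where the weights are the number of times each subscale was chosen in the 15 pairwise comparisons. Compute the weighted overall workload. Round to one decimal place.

46.0

The tallies are the weights (they sum to 15).
Weighted sum = 1·15 + 0·80 + 2·80 + 3·29 + 4·12 + 5·76
            = 15 + 0 + 160 + 87 + 48 + 380 = 690.
Overall workload = 690 / 15 = 46.0000 ≈ 46.0.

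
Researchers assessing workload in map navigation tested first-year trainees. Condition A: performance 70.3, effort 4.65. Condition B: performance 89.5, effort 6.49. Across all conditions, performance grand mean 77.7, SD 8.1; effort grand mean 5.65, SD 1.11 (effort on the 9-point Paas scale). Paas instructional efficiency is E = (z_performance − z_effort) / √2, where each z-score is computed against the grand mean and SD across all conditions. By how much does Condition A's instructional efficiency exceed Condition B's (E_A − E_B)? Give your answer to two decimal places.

Condition A: z_P = (70.3 − 77.7)/8.1 = -0.9136; z_E = (4.65 − 5.65)/1.11 = -0.9009; E_A = (-0.9136 − (-0.9009))/√2 = -0.0090.
Condition B: z_P = (89.5 − 77.7)/8.1 = 1.4568; z_E = (6.49 − 5.65)/1.11 = 0.7568; E_B = (1.4568 − 0.7568)/√2 = 0.4950.
E_A − E_B = -0.0090 − 0.4950 = -0.5040 ≈ -0.50.

-0.50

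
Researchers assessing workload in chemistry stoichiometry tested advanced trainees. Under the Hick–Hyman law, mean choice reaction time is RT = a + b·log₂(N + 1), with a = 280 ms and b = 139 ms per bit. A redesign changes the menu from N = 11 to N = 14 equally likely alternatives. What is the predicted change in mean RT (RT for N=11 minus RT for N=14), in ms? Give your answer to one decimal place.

-44.7

RT(11) = 280 + 139·log₂(12) = 280 + 139·3.5850 = 778.3150 ms.
RT(14) = 280 + 139·log₂(15) = 280 + 139·3.9069 = 823.0591 ms.
Difference = 778.3150 − 823.0591 = -44.7441 ≈ -44.7 ms.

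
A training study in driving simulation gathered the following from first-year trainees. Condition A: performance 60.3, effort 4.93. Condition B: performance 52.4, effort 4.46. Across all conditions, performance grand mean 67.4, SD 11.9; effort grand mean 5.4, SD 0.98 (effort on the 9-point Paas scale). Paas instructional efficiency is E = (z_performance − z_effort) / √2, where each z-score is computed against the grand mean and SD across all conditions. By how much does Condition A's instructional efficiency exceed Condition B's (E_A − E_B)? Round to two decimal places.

0.13

Condition A: z_P = (60.3 − 67.4)/11.9 = -0.5966; z_E = (4.93 − 5.4)/0.98 = -0.4796; E_A = (-0.5966 − (-0.4796))/√2 = -0.0827.
Condition B: z_P = (52.4 − 67.4)/11.9 = -1.2605; z_E = (4.46 − 5.4)/0.98 = -0.9592; E_B = (-1.2605 − (-0.9592))/√2 = -0.2131.
E_A − E_B = -0.0827 − (-0.2131) = 0.1304 ≈ 0.13.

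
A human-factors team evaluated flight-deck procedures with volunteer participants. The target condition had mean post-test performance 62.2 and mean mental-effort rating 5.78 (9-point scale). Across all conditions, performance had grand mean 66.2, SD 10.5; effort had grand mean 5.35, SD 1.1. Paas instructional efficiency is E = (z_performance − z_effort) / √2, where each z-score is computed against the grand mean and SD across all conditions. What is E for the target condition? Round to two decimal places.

z_performance = (62.2 − 66.2) / 10.5 = -4.0000 / 10.5 = -0.3810.
z_effort = (5.78 − 5.35) / 1.1 = 0.4300 / 1.1 = 0.3909.
z_P − z_E = -0.3810 − 0.3909 = -0.7719.
E = -0.7719 / √2 = -0.7719 / 1.41421 = -0.5458 ≈ -0.55.

-0.55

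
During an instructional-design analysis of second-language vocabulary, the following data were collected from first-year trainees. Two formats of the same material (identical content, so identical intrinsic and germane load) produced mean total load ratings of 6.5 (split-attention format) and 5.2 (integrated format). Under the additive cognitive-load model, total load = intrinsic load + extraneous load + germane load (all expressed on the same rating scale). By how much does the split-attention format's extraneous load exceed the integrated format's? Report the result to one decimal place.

Intrinsic and germane load are equal across formats, so the difference in total load equals the difference in extraneous load.
Extraneous-load difference = 6.5 − 5.2 = 1.3.

1.3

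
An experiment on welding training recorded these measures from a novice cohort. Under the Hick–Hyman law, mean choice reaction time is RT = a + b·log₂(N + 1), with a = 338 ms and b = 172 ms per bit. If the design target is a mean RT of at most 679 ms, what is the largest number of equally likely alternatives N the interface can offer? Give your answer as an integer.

Set 338 + 172·log₂(N + 1) ≤ 679.
log₂(N + 1) ≤ (679 − 338) / 172 = 1.9826.
N + 1 ≤ 2^1.9826 = 3.9520.
N ≤ 2.9520, so the largest integer N is 2.

2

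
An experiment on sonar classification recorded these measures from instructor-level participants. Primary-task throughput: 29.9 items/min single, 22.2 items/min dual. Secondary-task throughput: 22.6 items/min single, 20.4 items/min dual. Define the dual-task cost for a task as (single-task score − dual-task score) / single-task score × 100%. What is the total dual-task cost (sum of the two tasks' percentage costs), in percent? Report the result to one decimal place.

Primary cost = (29.9 − 22.2) / 29.9 × 100% = 25.7525%.
Secondary cost = (22.6 − 20.4) / 22.6 × 100% = 9.7345%.
Total = 25.7525% + 9.7345% = 35.4870% ≈ 35.5%.

35.5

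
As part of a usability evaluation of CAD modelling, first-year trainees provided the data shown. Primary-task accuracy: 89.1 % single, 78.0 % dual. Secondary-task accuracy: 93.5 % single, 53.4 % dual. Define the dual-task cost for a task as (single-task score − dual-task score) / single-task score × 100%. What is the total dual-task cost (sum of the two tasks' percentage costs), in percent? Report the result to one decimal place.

Primary cost = (89.1 − 78.0) / 89.1 × 100% = 12.4579%.
Secondary cost = (93.5 − 53.4) / 93.5 × 100% = 42.8877%.
Total = 12.4579% + 42.8877% = 55.3456% ≈ 55.3%.

55.3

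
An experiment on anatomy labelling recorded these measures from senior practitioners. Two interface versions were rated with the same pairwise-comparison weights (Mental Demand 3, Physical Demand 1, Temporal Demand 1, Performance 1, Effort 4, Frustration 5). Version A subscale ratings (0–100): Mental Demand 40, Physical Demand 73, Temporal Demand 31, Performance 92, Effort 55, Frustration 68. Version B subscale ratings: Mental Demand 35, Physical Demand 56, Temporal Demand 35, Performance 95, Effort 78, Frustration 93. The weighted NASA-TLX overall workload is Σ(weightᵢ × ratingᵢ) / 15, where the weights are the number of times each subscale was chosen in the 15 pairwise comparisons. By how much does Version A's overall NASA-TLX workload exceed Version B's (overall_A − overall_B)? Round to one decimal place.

Version A weighted sum = 3·40 + 1·73 + 1·31 + 1·92 + 4·55 + 5·68 = 120 + 73 + 31 + 92 + 220 + 340 = 876; overall_A = 876/15 = 58.4000.
Version B weighted sum = 3·35 + 1·56 + 1·35 + 1·95 + 4·78 + 5·93 = 105 + 56 + 35 + 95 + 312 + 465 = 1068; overall_B = 1068/15 = 71.2000.
Difference = 58.4000 − 71.2000 = -12.8000 ≈ -12.8.

-12.8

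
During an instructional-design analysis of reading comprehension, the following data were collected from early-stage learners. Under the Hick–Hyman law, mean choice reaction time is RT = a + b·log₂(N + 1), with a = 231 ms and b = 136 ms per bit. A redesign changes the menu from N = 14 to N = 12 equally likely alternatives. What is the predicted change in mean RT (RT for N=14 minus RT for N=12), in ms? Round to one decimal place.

RT(14) = 231 + 136·log₂(15) = 231 + 136·3.9069 = 762.3384 ms.
RT(12) = 231 + 136·log₂(13) = 231 + 136·3.7004 = 734.2544 ms.
Difference = 762.3384 − 734.2544 = 28.0840 ≈ 28.1 ms.

28.1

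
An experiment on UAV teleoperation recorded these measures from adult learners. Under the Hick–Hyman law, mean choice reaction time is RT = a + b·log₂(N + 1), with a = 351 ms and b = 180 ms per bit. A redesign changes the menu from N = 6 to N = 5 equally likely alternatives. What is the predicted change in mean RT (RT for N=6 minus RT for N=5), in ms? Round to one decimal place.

RT(6) = 351 + 180·log₂(7) = 351 + 180·2.8074 = 856.3320 ms.
RT(5) = 351 + 180·log₂(6) = 351 + 180·2.5850 = 816.3000 ms.
Difference = 856.3320 − 816.3000 = 40.0320 ≈ 40.0 ms.

40.0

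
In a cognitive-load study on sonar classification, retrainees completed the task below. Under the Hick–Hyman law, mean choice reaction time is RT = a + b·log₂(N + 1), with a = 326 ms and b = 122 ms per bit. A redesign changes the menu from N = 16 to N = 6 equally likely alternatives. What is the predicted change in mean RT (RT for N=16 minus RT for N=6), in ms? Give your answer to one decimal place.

RT(16) = 326 + 122·log₂(17) = 326 + 122·4.0875 = 824.6750 ms.
RT(6) = 326 + 122·log₂(7) = 326 + 122·2.8074 = 668.5028 ms.
Difference = 824.6750 − 668.5028 = 156.1722 ≈ 156.2 ms.

156.2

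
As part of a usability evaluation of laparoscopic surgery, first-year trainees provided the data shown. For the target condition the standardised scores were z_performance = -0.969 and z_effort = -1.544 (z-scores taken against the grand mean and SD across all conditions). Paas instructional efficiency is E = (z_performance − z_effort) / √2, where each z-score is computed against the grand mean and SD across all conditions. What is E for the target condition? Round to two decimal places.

0.41

z_P − z_E = -0.969 − (-1.544) = 0.5750.
E = 0.5750 / √2 = 0.5750 / 1.41421 = 0.4066 ≈ 0.41.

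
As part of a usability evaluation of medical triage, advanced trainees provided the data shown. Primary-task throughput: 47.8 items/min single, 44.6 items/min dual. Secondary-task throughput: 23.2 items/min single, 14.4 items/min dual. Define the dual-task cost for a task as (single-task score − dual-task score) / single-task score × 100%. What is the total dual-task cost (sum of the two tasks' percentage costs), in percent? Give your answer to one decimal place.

Primary cost = (47.8 − 44.6) / 47.8 × 100% = 6.6946%.
Secondary cost = (23.2 − 14.4) / 23.2 × 100% = 37.9310%.
Total = 6.6946% + 37.9310% = 44.6256% ≈ 44.6%.

44.6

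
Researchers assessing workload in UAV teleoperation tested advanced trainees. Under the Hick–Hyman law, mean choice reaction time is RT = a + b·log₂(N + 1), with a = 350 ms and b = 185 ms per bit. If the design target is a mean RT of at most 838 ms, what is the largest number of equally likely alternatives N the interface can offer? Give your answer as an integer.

5

Set 350 + 185·log₂(N + 1) ≤ 838.
log₂(N + 1) ≤ (838 − 350) / 185 = 2.6378.
N + 1 ≤ 2^2.6378 = 6.2238.
N ≤ 5.2238, so the largest integer N is 5.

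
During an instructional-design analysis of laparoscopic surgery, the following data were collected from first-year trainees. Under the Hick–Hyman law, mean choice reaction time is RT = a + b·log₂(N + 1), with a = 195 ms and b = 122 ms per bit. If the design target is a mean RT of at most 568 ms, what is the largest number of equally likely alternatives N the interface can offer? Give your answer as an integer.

7

Set 195 + 122·log₂(N + 1) ≤ 568.
log₂(N + 1) ≤ (568 − 195) / 122 = 3.0574.
N + 1 ≤ 2^3.0574 = 8.3247.
N ≤ 7.3247, so the largest integer N is 7.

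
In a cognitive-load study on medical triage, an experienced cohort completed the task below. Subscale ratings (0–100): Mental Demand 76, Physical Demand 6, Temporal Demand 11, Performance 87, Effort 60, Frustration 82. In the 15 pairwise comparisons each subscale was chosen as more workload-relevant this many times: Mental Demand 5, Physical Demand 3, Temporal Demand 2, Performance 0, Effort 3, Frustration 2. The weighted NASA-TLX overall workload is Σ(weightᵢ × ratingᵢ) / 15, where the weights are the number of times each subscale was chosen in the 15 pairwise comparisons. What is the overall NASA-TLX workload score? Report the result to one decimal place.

The tallies are the weights (they sum to 15).
Weighted sum = 5·76 + 3·6 + 2·11 + 0·87 + 3·60 + 2·82
            = 380 + 18 + 22 + 0 + 180 + 164 = 764.
Overall workload = 764 / 15 = 50.9333 ≈ 50.9.

50.9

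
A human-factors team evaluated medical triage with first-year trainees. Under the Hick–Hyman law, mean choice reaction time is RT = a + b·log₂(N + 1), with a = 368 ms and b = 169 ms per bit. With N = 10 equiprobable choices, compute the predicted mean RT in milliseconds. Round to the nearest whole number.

953

log₂(10 + 1) = log₂(11) = 3.4594.
RT = 368 + 169 × 3.4594 = 368 + 584.6386 = 952.6386 ms.
≈ 953 ms.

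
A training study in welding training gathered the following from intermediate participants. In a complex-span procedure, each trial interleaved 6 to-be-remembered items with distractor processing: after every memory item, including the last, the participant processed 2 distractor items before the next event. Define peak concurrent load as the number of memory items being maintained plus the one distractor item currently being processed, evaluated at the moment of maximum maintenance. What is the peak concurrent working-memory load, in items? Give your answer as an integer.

7

Maintenance is greatest during the distractor(s) after memory item 6: all 6 memory items are being held.
One distractor item is concurrently being processed.
Peak concurrent load = 6 + 1 = 7 items.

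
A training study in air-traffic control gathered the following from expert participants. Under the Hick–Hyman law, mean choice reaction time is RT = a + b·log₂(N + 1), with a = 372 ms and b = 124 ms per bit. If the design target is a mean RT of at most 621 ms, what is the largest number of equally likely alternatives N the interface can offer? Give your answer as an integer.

Set 372 + 124·log₂(N + 1) ≤ 621.
log₂(N + 1) ≤ (621 − 372) / 124 = 2.0081.
N + 1 ≤ 2^2.0081 = 4.0225.
N ≤ 3.0225, so the largest integer N is 3.

3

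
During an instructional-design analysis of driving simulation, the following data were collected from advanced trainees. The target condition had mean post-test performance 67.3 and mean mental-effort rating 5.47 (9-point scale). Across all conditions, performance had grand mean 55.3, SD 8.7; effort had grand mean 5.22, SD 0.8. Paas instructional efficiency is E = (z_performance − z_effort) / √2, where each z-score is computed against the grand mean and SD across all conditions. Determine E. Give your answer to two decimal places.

z_performance = (67.3 − 55.3) / 8.7 = 12.0000 / 8.7 = 1.3793.
z_effort = (5.47 − 5.22) / 0.8 = 0.2500 / 0.8 = 0.3125.
z_P − z_E = 1.3793 − 0.3125 = 1.0668.
E = 1.0668 / √2 = 1.0668 / 1.41421 = 0.7543 ≈ 0.75.

0.75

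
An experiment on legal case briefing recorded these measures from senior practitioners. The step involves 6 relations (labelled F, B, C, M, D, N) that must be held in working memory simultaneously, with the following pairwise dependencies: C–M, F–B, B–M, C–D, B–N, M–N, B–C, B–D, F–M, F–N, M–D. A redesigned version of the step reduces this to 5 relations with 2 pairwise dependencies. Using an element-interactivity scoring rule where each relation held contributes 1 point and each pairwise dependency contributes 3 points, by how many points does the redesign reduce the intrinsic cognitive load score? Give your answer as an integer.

28

Original: 6 × 1 + 11 × 3 = 6 + 33 = 39.
Redesigned: 5 × 1 + 2 × 3 = 5 + 6 = 11.
Reduction = 39 − 11 = 28.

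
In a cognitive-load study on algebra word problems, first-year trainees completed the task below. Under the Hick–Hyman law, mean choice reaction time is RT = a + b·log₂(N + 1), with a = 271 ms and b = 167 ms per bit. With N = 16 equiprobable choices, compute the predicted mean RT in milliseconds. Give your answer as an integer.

954

log₂(16 + 1) = log₂(17) = 4.0875.
RT = 271 + 167 × 4.0875 = 271 + 682.6125 = 953.6125 ms.
≈ 954 ms.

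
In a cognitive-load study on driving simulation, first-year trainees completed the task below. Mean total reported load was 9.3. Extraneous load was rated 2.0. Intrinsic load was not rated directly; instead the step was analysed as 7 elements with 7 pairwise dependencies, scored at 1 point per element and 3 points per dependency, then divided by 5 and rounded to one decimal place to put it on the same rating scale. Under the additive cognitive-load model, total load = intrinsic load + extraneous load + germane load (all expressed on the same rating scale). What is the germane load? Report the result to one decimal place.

Intrinsic (element-interactivity): (7 × 1 + 7 × 3) / 5 = 28 / 5 = 5.6000 → 5.6.
germane load = total − intrinsic − extraneous
             = 9.3 − 5.6 − 2.0 = 1.7.

1.7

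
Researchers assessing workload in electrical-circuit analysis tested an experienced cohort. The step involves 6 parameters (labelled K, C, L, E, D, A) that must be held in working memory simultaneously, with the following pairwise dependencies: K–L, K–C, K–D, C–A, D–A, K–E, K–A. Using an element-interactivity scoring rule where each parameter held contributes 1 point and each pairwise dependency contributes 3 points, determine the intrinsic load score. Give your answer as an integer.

Count of parameters held simultaneously: 6.
Count of pairwise dependencies listed: 7.
Element contribution: 6 × 1 = 6.
Interaction contribution: 7 × 3 = 21.
Intrinsic load = 6 + 21 = 27.

27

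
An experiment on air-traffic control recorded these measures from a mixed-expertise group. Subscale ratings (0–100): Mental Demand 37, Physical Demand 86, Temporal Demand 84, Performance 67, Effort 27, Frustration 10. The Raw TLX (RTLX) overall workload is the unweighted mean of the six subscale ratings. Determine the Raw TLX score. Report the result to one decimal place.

51.8

Sum of ratings = 37 + 86 + 84 + 67 + 27 + 10 = 311.
RTLX = 311 / 6 = 51.8333 ≈ 51.8.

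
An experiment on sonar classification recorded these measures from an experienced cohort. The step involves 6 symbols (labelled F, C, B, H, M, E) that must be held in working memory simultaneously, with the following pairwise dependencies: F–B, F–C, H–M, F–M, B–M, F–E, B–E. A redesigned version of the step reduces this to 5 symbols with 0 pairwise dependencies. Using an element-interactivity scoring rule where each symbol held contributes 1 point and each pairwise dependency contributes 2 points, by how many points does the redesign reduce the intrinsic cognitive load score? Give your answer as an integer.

Original: 6 × 1 + 7 × 2 = 6 + 14 = 20.
Redesigned: 5 × 1 + 0 × 2 = 5 + 0 = 5.
Reduction = 20 − 5 = 15.

15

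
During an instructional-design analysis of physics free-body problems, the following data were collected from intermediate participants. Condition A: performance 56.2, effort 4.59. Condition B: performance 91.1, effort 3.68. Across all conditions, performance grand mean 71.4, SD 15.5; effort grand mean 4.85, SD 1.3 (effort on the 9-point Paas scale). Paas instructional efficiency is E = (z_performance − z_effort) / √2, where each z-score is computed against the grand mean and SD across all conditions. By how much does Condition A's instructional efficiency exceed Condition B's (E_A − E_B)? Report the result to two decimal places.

Condition A: z_P = (56.2 − 71.4)/15.5 = -0.9806; z_E = (4.59 − 4.85)/1.3 = -0.2000; E_A = (-0.9806 − (-0.2000))/√2 = -0.5520.
Condition B: z_P = (91.1 − 71.4)/15.5 = 1.2710; z_E = (3.68 − 4.85)/1.3 = -0.9000; E_B = (1.2710 − (-0.9000))/√2 = 1.5351.
E_A − E_B = -0.5520 − 1.5351 = -2.0871 ≈ -2.09.

-2.09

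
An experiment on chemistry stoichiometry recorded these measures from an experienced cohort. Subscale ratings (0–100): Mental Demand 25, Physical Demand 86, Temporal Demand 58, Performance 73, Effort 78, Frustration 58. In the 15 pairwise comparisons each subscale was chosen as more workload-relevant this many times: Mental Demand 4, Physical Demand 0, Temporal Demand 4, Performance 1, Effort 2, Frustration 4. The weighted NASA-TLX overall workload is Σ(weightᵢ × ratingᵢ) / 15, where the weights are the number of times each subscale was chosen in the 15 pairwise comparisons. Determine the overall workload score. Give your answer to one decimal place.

52.9

The tallies are the weights (they sum to 15).
Weighted sum = 4·25 + 0·86 + 4·58 + 1·73 + 2·78 + 4·58
            = 100 + 0 + 232 + 73 + 156 + 232 = 793.
Overall workload = 793 / 15 = 52.8667 ≈ 52.9.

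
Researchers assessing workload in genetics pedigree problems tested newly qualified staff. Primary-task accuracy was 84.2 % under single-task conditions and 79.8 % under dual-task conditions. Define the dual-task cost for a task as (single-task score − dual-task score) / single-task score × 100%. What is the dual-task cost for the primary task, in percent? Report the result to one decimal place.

5.2

Cost = (84.2 − 79.8) / 84.2 × 100%
     = 4.4000 / 84.2 × 100% = 5.2257%.
≈ 5.2%.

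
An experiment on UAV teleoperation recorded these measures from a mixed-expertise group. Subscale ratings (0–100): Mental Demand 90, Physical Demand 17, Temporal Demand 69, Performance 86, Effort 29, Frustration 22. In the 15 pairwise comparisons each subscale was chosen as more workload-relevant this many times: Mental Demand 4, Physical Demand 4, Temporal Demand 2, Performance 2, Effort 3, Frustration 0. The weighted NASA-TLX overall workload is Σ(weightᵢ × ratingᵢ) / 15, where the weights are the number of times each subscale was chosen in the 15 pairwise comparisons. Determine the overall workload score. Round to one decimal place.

The tallies are the weights (they sum to 15).
Weighted sum = 4·90 + 4·17 + 2·69 + 2·86 + 3·29 + 0·22
            = 360 + 68 + 138 + 172 + 87 + 0 = 825.
Overall workload = 825 / 15 = 55.0000 ≈ 55.0.

55.0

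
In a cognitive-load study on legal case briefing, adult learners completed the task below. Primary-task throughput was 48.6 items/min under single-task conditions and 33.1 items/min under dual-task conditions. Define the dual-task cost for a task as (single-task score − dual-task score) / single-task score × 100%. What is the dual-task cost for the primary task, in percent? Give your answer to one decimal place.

Cost = (48.6 − 33.1) / 48.6 × 100%
     = 15.5000 / 48.6 × 100% = 31.8930%.
≈ 31.9%.

31.9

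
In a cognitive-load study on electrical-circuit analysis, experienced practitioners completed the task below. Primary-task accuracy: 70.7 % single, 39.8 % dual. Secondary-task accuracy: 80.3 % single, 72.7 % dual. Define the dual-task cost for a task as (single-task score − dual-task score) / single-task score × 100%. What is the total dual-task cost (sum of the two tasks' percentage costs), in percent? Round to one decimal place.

53.2

Primary cost = (70.7 − 39.8) / 70.7 × 100% = 43.7058%.
Secondary cost = (80.3 − 72.7) / 80.3 × 100% = 9.4645%.
Total = 43.7058% + 9.4645% = 53.1703% ≈ 53.2%.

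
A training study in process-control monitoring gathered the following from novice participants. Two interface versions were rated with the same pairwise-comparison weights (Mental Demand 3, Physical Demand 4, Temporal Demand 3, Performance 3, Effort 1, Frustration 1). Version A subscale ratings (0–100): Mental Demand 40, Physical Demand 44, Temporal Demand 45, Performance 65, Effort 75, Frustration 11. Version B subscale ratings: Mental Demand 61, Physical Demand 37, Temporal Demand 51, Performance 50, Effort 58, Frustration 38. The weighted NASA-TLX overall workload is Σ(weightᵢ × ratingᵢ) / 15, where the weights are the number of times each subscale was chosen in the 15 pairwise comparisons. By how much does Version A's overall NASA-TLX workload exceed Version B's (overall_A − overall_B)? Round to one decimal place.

Version A weighted sum = 3·40 + 4·44 + 3·45 + 3·65 + 1·75 + 1·11 = 120 + 176 + 135 + 195 + 75 + 11 = 712; overall_A = 712/15 = 47.4667.
Version B weighted sum = 3·61 + 4·37 + 3·51 + 3·50 + 1·58 + 1·38 = 183 + 148 + 153 + 150 + 58 + 38 = 730; overall_B = 730/15 = 48.6667.
Difference = 47.4667 − 48.6667 = -1.2000 ≈ -1.2.

-1.2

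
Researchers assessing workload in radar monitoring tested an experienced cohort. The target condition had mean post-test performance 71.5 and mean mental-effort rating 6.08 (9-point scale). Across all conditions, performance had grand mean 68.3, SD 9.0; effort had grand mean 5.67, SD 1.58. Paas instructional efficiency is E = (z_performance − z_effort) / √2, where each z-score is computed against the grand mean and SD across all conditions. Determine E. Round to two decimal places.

z_performance = (71.5 − 68.3) / 9.0 = 3.2000 / 9.0 = 0.3556.
z_effort = (6.08 − 5.67) / 1.58 = 0.4100 / 1.58 = 0.2595.
z_P − z_E = 0.3556 − 0.2595 = 0.0961.
E = 0.0961 / √2 = 0.0961 / 1.41421 = 0.0680 ≈ 0.07.

0.07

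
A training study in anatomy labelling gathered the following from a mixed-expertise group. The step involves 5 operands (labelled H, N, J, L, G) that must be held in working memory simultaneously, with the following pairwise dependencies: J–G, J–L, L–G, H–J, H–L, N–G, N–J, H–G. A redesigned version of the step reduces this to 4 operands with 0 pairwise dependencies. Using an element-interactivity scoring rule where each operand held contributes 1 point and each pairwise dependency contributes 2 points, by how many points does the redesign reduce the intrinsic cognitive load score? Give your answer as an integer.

Original: 5 × 1 + 8 × 2 = 5 + 16 = 21.
Redesigned: 4 × 1 + 0 × 2 = 4 + 0 = 4.
Reduction = 21 − 4 = 17.

17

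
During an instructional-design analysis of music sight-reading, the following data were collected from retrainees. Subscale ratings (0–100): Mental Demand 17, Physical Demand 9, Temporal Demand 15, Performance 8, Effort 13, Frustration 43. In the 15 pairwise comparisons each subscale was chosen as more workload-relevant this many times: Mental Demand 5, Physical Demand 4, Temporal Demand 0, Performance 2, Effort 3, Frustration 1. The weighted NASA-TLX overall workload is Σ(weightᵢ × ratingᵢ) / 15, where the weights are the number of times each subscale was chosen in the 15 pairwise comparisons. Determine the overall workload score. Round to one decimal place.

The tallies are the weights (they sum to 15).
Weighted sum = 5·17 + 4·9 + 0·15 + 2·8 + 3·13 + 1·43
            = 85 + 36 + 0 + 16 + 39 + 43 = 219.
Overall workload = 219 / 15 = 14.6000 ≈ 14.6.

14.6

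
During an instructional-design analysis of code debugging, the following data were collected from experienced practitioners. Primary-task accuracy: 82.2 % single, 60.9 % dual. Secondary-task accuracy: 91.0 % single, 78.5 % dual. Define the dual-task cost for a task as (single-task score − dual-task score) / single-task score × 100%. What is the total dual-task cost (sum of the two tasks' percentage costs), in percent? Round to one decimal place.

39.6

Primary cost = (82.2 − 60.9) / 82.2 × 100% = 25.9124%.
Secondary cost = (91.0 − 78.5) / 91.0 × 100% = 13.7363%.
Total = 25.9124% + 13.7363% = 39.6487% ≈ 39.6%.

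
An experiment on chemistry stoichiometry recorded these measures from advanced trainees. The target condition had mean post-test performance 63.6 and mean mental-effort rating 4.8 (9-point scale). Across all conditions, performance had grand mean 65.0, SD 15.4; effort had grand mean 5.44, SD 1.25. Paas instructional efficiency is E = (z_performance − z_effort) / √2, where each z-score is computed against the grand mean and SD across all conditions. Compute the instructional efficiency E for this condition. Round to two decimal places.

0.30

z_performance = (63.6 − 65.0) / 15.4 = -1.4000 / 15.4 = -0.0909.
z_effort = (4.8 − 5.44) / 1.25 = -0.6400 / 1.25 = -0.5120.
z_P − z_E = -0.0909 − (-0.5120) = 0.4211.
E = 0.4211 / √2 = 0.4211 / 1.41421 = 0.2978 ≈ 0.30.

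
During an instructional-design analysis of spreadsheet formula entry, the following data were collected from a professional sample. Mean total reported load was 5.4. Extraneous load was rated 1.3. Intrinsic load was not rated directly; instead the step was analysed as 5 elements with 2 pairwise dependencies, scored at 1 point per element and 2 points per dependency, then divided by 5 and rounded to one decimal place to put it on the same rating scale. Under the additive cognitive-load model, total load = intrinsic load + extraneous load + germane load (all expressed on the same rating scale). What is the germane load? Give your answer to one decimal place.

2.3

Intrinsic (element-interactivity): (5 × 1 + 2 × 2) / 5 = 9 / 5 = 1.8000 → 1.8.
germane load = total − intrinsic − extraneous
             = 5.4 − 1.8 − 1.3 = 2.3.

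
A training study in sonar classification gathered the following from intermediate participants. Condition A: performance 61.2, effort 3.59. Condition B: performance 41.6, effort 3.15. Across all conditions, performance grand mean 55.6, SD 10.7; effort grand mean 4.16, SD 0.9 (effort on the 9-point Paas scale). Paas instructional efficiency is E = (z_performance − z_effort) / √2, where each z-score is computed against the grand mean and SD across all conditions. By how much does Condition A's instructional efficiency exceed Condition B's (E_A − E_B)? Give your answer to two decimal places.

0.95

Condition A: z_P = (61.2 − 55.6)/10.7 = 0.5234; z_E = (3.59 − 4.16)/0.9 = -0.6333; E_A = (0.5234 − (-0.6333))/√2 = 0.8179.
Condition B: z_P = (41.6 − 55.6)/10.7 = -1.3084; z_E = (3.15 − 4.16)/0.9 = -1.1222; E_B = (-1.3084 − (-1.1222))/√2 = -0.1317.
E_A − E_B = 0.8179 − (-0.1317) = 0.9496 ≈ 0.95.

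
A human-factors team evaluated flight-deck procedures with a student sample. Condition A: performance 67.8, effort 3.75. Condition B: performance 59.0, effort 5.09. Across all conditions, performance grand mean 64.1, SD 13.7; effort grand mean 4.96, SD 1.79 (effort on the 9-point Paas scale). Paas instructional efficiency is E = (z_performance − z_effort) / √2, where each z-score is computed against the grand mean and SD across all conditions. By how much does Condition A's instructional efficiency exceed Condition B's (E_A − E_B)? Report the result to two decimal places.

Condition A: z_P = (67.8 − 64.1)/13.7 = 0.2701; z_E = (3.75 − 4.96)/1.79 = -0.6760; E_A = (0.2701 − (-0.6760))/√2 = 0.6690.
Condition B: z_P = (59.0 − 64.1)/13.7 = -0.3723; z_E = (5.09 − 4.96)/1.79 = 0.0726; E_B = (-0.3723 − 0.0726)/√2 = -0.3146.
E_A − E_B = 0.6690 − (-0.3146) = 0.9836 ≈ 0.98.

0.98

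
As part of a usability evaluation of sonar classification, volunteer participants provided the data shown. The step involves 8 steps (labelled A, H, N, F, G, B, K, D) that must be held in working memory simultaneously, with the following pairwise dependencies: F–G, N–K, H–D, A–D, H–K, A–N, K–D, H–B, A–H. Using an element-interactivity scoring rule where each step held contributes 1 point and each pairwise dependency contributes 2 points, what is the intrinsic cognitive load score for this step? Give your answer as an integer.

Count of steps held simultaneously: 8.
Count of pairwise dependencies listed: 9.
Element contribution: 8 × 1 = 8.
Interaction contribution: 9 × 2 = 18.
Intrinsic load = 8 + 18 = 26.

26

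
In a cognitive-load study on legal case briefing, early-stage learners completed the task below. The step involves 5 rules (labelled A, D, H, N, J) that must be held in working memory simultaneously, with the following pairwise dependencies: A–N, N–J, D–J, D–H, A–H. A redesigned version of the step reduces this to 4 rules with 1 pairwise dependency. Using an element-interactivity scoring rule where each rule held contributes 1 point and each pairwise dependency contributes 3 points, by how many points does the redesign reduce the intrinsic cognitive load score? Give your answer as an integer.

13

Original: 5 × 1 + 5 × 3 = 5 + 15 = 20.
Redesigned: 4 × 1 + 1 × 3 = 4 + 3 = 7.
Reduction = 20 − 7 = 13.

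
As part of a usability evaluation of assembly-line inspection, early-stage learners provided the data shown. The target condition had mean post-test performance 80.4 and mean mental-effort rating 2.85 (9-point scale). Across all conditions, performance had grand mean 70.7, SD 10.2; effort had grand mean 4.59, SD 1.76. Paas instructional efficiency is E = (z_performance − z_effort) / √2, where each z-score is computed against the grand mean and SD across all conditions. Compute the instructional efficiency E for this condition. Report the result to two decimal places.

1.37

z_performance = (80.4 − 70.7) / 10.2 = 9.7000 / 10.2 = 0.9510.
z_effort = (2.85 − 4.59) / 1.76 = -1.7400 / 1.76 = -0.9886.
z_P − z_E = 0.9510 − (-0.9886) = 1.9396.
E = 1.9396 / √2 = 1.9396 / 1.41421 = 1.3715 ≈ 1.37.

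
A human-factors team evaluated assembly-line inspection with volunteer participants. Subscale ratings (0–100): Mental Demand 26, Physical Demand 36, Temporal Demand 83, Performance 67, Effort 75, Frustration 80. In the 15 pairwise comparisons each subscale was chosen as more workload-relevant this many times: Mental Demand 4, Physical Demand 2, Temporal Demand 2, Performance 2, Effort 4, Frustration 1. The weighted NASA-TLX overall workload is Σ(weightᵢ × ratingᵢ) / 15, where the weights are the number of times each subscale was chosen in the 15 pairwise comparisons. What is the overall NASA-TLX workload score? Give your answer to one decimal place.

57.1

The tallies are the weights (they sum to 15).
Weighted sum = 4·26 + 2·36 + 2·83 + 2·67 + 4·75 + 1·80
            = 104 + 72 + 166 + 134 + 300 + 80 = 856.
Overall workload = 856 / 15 = 57.0667 ≈ 57.1.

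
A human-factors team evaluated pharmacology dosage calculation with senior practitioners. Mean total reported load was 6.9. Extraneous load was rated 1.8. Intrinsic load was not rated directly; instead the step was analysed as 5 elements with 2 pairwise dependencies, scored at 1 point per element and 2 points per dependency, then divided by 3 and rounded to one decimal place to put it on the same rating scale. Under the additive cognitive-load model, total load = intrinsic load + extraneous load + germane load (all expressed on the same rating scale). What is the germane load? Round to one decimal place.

2.1

Intrinsic (element-interactivity): (5 × 1 + 2 × 2) / 3 = 9 / 3 = 3.0000 → 3.0.
germane load = total − intrinsic − extraneous
             = 6.9 − 3.0 − 1.8 = 2.1.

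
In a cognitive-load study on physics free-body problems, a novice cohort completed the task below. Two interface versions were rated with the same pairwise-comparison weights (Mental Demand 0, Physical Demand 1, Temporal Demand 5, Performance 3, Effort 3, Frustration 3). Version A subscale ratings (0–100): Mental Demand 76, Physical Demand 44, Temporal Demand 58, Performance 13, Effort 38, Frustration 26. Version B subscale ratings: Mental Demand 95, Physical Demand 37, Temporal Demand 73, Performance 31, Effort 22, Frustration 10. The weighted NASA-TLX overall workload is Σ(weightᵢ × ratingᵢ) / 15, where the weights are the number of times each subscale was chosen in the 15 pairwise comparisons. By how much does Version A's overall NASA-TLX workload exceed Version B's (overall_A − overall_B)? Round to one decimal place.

-1.7

Version A weighted sum = 0·76 + 1·44 + 5·58 + 3·13 + 3·38 + 3·26 = 0 + 44 + 290 + 39 + 114 + 78 = 565; overall_A = 565/15 = 37.6667.
Version B weighted sum = 0·95 + 1·37 + 5·73 + 3·31 + 3·22 + 3·10 = 0 + 37 + 365 + 93 + 66 + 30 = 591; overall_B = 591/15 = 39.4000.
Difference = 37.6667 − 39.4000 = -1.7333 ≈ -1.7.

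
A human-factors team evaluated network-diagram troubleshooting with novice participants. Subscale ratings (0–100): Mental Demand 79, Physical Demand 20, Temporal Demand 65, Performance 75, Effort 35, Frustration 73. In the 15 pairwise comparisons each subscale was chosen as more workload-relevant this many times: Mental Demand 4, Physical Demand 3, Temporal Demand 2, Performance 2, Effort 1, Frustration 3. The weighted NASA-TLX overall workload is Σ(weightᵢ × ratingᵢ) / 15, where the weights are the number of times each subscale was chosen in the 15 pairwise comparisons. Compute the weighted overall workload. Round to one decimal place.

The tallies are the weights (they sum to 15).
Weighted sum = 4·79 + 3·20 + 2·65 + 2·75 + 1·35 + 3·73
            = 316 + 60 + 130 + 150 + 35 + 219 = 910.
Overall workload = 910 / 15 = 60.6667 ≈ 60.7.

60.7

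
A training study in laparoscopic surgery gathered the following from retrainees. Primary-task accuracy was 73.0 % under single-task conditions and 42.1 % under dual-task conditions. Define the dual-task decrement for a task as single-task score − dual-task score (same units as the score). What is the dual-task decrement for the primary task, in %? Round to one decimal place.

30.9

Decrement = 73.0 − 42.1 = 30.9000 % ≈ 30.9 %.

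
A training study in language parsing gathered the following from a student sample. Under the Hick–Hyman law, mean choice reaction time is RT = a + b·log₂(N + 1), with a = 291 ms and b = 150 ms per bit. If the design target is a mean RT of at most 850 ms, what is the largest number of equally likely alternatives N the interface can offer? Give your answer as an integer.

Set 291 + 150·log₂(N + 1) ≤ 850.
log₂(N + 1) ≤ (850 − 291) / 150 = 3.7267.
N + 1 ≤ 2^3.7267 = 13.2388.
N ≤ 12.2388, so the largest integer N is 12.

12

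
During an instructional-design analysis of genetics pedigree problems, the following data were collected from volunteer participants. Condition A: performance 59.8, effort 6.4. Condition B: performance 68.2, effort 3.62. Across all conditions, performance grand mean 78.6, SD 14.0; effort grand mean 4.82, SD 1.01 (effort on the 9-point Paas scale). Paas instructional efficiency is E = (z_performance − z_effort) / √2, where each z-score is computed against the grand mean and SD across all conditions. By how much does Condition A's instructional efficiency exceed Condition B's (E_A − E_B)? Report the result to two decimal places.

Condition A: z_P = (59.8 − 78.6)/14.0 = -1.3429; z_E = (6.4 − 4.82)/1.01 = 1.5644; E_A = (-1.3429 − 1.5644)/√2 = -2.0558.
Condition B: z_P = (68.2 − 78.6)/14.0 = -0.7429; z_E = (3.62 − 4.82)/1.01 = -1.1881; E_B = (-0.7429 − (-1.1881))/√2 = 0.3148.
E_A − E_B = -2.0558 − 0.3148 = -2.3706 ≈ -2.37.

-2.37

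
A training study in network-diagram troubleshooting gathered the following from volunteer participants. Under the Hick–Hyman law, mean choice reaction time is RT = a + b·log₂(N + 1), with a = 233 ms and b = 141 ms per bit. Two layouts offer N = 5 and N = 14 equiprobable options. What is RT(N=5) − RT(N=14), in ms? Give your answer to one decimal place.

-186.4

RT(5) = 233 + 141·log₂(6) = 233 + 141·2.5850 = 597.4850 ms.
RT(14) = 233 + 141·log₂(15) = 233 + 141·3.9069 = 783.8729 ms.
Difference = 597.4850 − 783.8729 = -186.3879 ≈ -186.4 ms.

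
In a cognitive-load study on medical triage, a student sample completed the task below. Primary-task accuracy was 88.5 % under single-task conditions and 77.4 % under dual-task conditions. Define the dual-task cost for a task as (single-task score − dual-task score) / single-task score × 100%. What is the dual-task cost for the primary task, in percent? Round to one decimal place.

12.5

Cost = (88.5 − 77.4) / 88.5 × 100%
     = 11.1000 / 88.5 × 100% = 12.5424%.
≈ 12.5%.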